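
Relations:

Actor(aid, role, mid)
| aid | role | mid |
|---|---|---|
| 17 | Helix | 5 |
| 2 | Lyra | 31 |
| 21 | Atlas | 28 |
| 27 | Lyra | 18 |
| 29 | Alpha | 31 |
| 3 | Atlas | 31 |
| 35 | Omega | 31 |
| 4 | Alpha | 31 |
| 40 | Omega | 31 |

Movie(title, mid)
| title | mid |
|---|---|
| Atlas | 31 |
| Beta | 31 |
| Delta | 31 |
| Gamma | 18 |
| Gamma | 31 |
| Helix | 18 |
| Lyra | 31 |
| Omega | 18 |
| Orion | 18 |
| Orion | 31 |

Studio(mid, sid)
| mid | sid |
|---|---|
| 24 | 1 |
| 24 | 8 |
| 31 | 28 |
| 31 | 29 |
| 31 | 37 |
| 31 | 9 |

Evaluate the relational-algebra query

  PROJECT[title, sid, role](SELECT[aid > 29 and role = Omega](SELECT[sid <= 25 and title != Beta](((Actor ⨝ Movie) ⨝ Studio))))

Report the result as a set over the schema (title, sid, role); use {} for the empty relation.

{(Atlas, 9, Omega), (Delta, 9, Omega), (Gamma, 9, Omega), (Lyra, 9, Omega), (Orion, 9, Omega)}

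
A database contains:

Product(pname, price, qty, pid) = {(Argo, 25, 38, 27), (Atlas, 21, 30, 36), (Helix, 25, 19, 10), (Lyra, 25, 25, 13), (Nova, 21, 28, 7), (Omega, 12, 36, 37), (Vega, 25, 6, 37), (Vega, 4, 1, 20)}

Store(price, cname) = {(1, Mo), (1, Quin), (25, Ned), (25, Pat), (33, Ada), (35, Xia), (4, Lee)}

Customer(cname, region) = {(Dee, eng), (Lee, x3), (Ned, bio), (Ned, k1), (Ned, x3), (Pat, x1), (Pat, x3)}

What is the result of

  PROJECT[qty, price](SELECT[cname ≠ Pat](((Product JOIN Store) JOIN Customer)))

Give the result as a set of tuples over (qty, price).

{(1, 4), (19, 25), (25, 25), (38, 25), (6, 25)}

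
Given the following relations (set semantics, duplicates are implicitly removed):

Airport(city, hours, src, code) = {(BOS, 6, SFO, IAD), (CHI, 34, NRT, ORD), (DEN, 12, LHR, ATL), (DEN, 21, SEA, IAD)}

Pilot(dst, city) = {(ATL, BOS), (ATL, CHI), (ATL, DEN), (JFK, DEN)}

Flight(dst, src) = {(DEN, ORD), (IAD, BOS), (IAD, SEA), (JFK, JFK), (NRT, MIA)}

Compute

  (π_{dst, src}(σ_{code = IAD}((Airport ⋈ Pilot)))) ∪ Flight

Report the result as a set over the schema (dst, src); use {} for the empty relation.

{(ATL, SEA), (ATL, SFO), (DEN, ORD), (IAD, BOS), (IAD, SEA), (JFK, JFK), (JFK, SEA), (NRT, MIA)}

Joining Airport and Pilot on city yields {(BOS, 6, SFO, IAD, ATL), (CHI, 34, NRT, ORD, ATL), (DEN, 12, LHR, ATL, ATL), (DEN, 12, LHR, ATL, JFK), (DEN, 21, SEA, IAD, ATL), (DEN, 21, SEA, IAD, JFK)}.
Selection code = IAD: {(BOS, 6, SFO, IAD, ATL), (DEN, 21, SEA, IAD, ATL), (DEN, 21, SEA, IAD, JFK)}
Keep only column(s) dst, src: {(ATL, SEA), (ATL, SFO), (JFK, SEA)}
Taking the union: {(ATL, SEA), (ATL, SFO), (DEN, ORD), (IAD, BOS), (IAD, SEA), (JFK, JFK), (JFK, SEA), (NRT, MIA)}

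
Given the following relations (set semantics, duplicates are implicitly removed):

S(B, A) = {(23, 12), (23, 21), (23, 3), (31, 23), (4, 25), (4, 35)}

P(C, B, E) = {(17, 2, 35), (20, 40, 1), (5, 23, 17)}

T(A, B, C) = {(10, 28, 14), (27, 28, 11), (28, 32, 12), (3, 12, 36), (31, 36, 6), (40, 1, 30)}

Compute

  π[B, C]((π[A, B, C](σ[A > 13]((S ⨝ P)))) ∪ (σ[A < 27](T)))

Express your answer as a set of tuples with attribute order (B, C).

S ⋈ P (natural join on B): {(23, 12, 5, 17), (23, 21, 5, 17), (23, 3, 5, 17)}
Selection A > 13: {(23, 21, 5, 17)}
Projecting to A, B, C: {(21, 23, 5)}
Selection A < 27: {(10, 28, 14), (3, 12, 36)}
Set union of the two operands is {(10, 28, 14), (21, 23, 5), (3, 12, 36)}.
Projecting to B, C: {(12, 36), (23, 5), (28, 14)}

{(12, 36), (23, 5), (28, 14)}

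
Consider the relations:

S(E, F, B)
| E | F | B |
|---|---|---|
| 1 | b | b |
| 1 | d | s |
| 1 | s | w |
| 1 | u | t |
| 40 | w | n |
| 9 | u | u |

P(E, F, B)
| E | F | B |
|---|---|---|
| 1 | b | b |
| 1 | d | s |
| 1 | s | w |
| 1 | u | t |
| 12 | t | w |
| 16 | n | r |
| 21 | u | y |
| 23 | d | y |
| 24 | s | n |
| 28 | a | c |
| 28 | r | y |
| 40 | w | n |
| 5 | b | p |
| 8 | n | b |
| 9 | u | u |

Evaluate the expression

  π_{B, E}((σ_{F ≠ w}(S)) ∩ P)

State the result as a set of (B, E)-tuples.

{(b, 1), (s, 1), (t, 1), (u, 9), (w, 1)}

Apply σ_{F ≠ w}; surviving tuples: {(1, b, b), (1, d, s), (1, s, w), (1, u, t), (9, u, u)}
Intersection: {(1, b, b), (1, d, s), (1, s, w), (1, u, t), (9, u, u)} with {(1, b, b), (1, d, s), (1, s, w), (1, u, t), (12, t, w), (16, n, r), (21, u, y), (23, d, y), (24, s, n), (28, a, c), (28, r, y), (40, w, n), (5, b, p), (8, n, b), (9, u, u)} → {(1, b, b), (1, d, s), (1, s, w), (1, u, t), (9, u, u)}
Keep only column(s) B, E: {(b, 1), (s, 1), (t, 1), (u, 9), (w, 1)}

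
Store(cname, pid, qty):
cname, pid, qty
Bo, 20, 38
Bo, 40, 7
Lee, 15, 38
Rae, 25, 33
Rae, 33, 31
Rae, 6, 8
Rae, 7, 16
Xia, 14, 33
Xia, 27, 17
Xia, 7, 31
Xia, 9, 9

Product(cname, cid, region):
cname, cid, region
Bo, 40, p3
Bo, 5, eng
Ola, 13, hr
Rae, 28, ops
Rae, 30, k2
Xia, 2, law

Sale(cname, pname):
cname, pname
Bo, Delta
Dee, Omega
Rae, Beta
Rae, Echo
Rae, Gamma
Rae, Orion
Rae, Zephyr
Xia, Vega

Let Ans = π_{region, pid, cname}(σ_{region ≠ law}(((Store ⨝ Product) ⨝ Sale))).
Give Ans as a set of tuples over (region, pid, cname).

Joining Store and Product on cname yields {(Bo, 20, 38, 40, p3), (Bo, 20, 38, 5, eng), (Bo, 40, 7, 40, p3), (Bo, 40, 7, 5, eng), (Rae, 25, 33, 28, ops), (Rae, 25, 33, 30, k2), (Rae, 33, 31, 28, ops), (Rae, 33, 31, 30, k2), (Rae, 6, 8, 28, ops), (Rae, 6, 8, 30, k2), (Rae, 7, 16, 28, ops), (Rae, 7, 16, 30, k2), (Xia, 14, 33, 2, law), (Xia, 27, 17, 2, law), (Xia, 7, 31, 2, law), (Xia, 9, 9, 2, law)}.
Joining (Store ⨝ Product) and Sale on cname yields {(Bo, 20, 38, 40, p3, Delta), (Bo, 20, 38, 5, eng, Delta), (Bo, 40, 7, 40, p3, Delta), (Bo, 40, 7, 5, eng, Delta), (Rae, 25, 33, 28, ops, Beta), (Rae, 25, 33, 28, ops, Echo), (Rae, 25, 33, 28, ops, Gamma), (Rae, 25, 33, 28, ops, Orion), (Rae, 25, 33, 28, ops, Zephyr), (Rae, 25, 33, 30, k2, Beta), (Rae, 25, 33, 30, k2, Echo), (Rae, 25, 33, 30, k2, Gamma), (Rae, 25, 33, 30, k2, Orion), (Rae, 25, 33, 30, k2, Zephyr), (Rae, 33, 31, 28, ops, Beta), (Rae, 33, 31, 28, ops, Echo), (Rae, 33, 31, 28, ops, Gamma), (Rae, 33, 31, 28, ops, Orion), (Rae, 33, 31, 28, ops, Zephyr), (Rae, 33, 31, 30, k2, Beta), (Rae, 33, 31, 30, k2, Echo), (Rae, 33, 31, 30, k2, Gamma), (Rae, 33, 31, 30, k2, Orion), (Rae, 33, 31, 30, k2, Zephyr), (Rae, 6, 8, 28, ops, Beta), (Rae, 6, 8, 28, ops, Echo), (Rae, 6, 8, 28, ops, Gamma), (Rae, 6, 8, 28, ops, Orion), (Rae, 6, 8, 28, ops, Zephyr), (Rae, 6, 8, 30, k2, Beta), (Rae, 6, 8, 30, k2, Echo), (Rae, 6, 8, 30, k2, Gamma), (Rae, 6, 8, 30, k2, Orion), (Rae, 6, 8, 30, k2, Zephyr), (Rae, 7, 16, 28, ops, Beta), (Rae, 7, 16, 28, ops, Echo), (Rae, 7, 16, 28, ops, Gamma), (Rae, 7, 16, 28, ops, Orion), (Rae, 7, 16, 28, ops, Zephyr), (Rae, 7, 16, 30, k2, Beta), (Rae, 7, 16, 30, k2, Echo), (Rae, 7, 16, 30, k2, Gamma), (Rae, 7, 16, 30, k2, Orion), (Rae, 7, 16, 30, k2, Zephyr), (Xia, 14, 33, 2, law, Vega), (Xia, 27, 17, 2, law, Vega), (Xia, 7, 31, 2, law, Vega), (Xia, 9, 9, 2, law, Vega)}.
Filtering on region ≠ law leaves {(Bo, 20, 38, 40, p3, Delta), (Bo, 20, 38, 5, eng, Delta), (Bo, 40, 7, 40, p3, Delta), (Bo, 40, 7, 5, eng, Delta), (Rae, 25, 33, 28, ops, Beta), (Rae, 25, 33, 28, ops, Echo), (Rae, 25, 33, 28, ops, Gamma), (Rae, 25, 33, 28, ops, Orion), (Rae, 25, 33, 28, ops, Zephyr), (Rae, 25, 33, 30, k2, Beta), (Rae, 25, 33, 30, k2, Echo), (Rae, 25, 33, 30, k2, Gamma), (Rae, 25, 33, 30, k2, Orion), (Rae, 25, 33, 30, k2, Zephyr), (Rae, 33, 31, 28, ops, Beta), (Rae, 33, 31, 28, ops, Echo), (Rae, 33, 31, 28, ops, Gamma), (Rae, 33, 31, 28, ops, Orion), (Rae, 33, 31, 28, ops, Zephyr), (Rae, 33, 31, 30, k2, Beta), (Rae, 33, 31, 30, k2, Echo), (Rae, 33, 31, 30, k2, Gamma), (Rae, 33, 31, 30, k2, Orion), (Rae, 33, 31, 30, k2, Zephyr), (Rae, 6, 8, 28, ops, Beta), (Rae, 6, 8, 28, ops, Echo), (Rae, 6, 8, 28, ops, Gamma), (Rae, 6, 8, 28, ops, Orion), (Rae, 6, 8, 28, ops, Zephyr), (Rae, 6, 8, 30, k2, Beta), (Rae, 6, 8, 30, k2, Echo), (Rae, 6, 8, 30, k2, Gamma), (Rae, 6, 8, 30, k2, Orion), (Rae, 6, 8, 30, k2, Zephyr), (Rae, 7, 16, 28, ops, Beta), (Rae, 7, 16, 28, ops, Echo), (Rae, 7, 16, 28, ops, Gamma), (Rae, 7, 16, 28, ops, Orion), (Rae, 7, 16, 28, ops, Zephyr), (Rae, 7, 16, 30, k2, Beta), (Rae, 7, 16, 30, k2, Echo), (Rae, 7, 16, 30, k2, Gamma), (Rae, 7, 16, 30, k2, Orion), (Rae, 7, 16, 30, k2, Zephyr)}.
π_{region, pid, cname} gives {(eng, 20, Bo), (eng, 40, Bo), (k2, 25, Rae), (k2, 33, Rae), (k2, 6, Rae), (k2, 7, Rae), (ops, 25, Rae), (ops, 33, Rae), (ops, 6, Rae), (ops, 7, Rae), (p3, 20, Bo), (p3, 40, Bo)} (32 duplicate(s) eliminated).

{(eng, 20, Bo), (eng, 40, Bo), (k2, 25, Rae), (k2, 33, Rae), (k2, 6, Rae), (k2, 7, Rae), (ops, 25, Rae), (ops, 33, Rae), (ops, 6, Rae), (ops, 7, Rae), (p3, 20, Bo), (p3, 40, Bo)}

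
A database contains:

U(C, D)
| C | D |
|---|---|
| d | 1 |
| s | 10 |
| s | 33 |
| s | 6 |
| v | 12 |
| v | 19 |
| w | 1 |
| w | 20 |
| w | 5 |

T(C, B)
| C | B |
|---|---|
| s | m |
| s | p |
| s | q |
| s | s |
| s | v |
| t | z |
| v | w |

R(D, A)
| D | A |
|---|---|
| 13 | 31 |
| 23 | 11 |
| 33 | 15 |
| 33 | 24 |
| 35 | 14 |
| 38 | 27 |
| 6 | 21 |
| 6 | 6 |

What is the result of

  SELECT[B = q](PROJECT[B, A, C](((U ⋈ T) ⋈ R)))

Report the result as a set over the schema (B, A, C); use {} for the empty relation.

{(q, 15, s), (q, 21, s), (q, 24, s), (q, 6, s)}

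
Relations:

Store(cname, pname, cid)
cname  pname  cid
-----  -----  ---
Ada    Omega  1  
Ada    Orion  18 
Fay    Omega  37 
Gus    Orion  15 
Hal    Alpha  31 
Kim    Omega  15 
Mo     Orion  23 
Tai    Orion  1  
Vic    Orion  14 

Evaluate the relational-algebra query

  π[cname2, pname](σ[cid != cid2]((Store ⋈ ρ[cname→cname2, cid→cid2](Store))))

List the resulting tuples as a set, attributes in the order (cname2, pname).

{(Ada, Omega), (Ada, Orion), (Fay, Omega), (Gus, Orion), (Kim, Omega), (Mo, Orion), (Tai, Orion), (Vic, Orion)}

ρ[cname→cname2, cid→cid2]: schema becomes (cname2, pname, cid2); tuples unchanged.
Natural join on pname: {(Ada, Omega, 1, Ada, 1), (Ada, Omega, 1, Fay, 37), (Ada, Omega, 1, Kim, 15), (Ada, Orion, 18, Ada, 18), (Ada, Orion, 18, Gus, 15), (Ada, Orion, 18, Mo, 23), (Ada, Orion, 18, Tai, 1), (Ada, Orion, 18, Vic, 14), (Fay, Omega, 37, Ada, 1), (Fay, Omega, 37, Fay, 37), (Fay, Omega, 37, Kim, 15), (Gus, Orion, 15, Ada, 18), (Gus, Orion, 15, Gus, 15), (Gus, Orion, 15, Mo, 23), (Gus, Orion, 15, Tai, 1), (Gus, Orion, 15, Vic, 14), (Hal, Alpha, 31, Hal, 31), (Kim, Omega, 15, Ada, 1), (Kim, Omega, 15, Fay, 37), (Kim, Omega, 15, Kim, 15), (Mo, Orion, 23, Ada, 18), (Mo, Orion, 23, Gus, 15), (Mo, Orion, 23, Mo, 23), (Mo, Orion, 23, Tai, 1), (Mo, Orion, 23, Vic, 14), (Tai, Orion, 1, Ada, 18), (Tai, Orion, 1, Gus, 15), (Tai, Orion, 1, Mo, 23), (Tai, Orion, 1, Tai, 1), (Tai, Orion, 1, Vic, 14), (Vic, Orion, 14, Ada, 18), (Vic, Orion, 14, Gus, 15), (Vic, Orion, 14, Mo, 23), (Vic, Orion, 14, Tai, 1), (Vic, Orion, 14, Vic, 14)}
σ[cid != cid2]: keep tuples satisfying cid != cid2 → {(Ada, Omega, 1, Fay, 37), (Ada, Omega, 1, Kim, 15), (Ada, Orion, 18, Gus, 15), (Ada, Orion, 18, Mo, 23), (Ada, Orion, 18, Tai, 1), (Ada, Orion, 18, Vic, 14), (Fay, Omega, 37, Ada, 1), (Fay, Omega, 37, Kim, 15), (Gus, Orion, 15, Ada, 18), (Gus, Orion, 15, Mo, 23), (Gus, Orion, 15, Tai, 1), (Gus, Orion, 15, Vic, 14), (Kim, Omega, 15, Ada, 1), (Kim, Omega, 15, Fay, 37), (Mo, Orion, 23, Ada, 18), (Mo, Orion, 23, Gus, 15), (Mo, Orion, 23, Tai, 1), (Mo, Orion, 23, Vic, 14), (Tai, Orion, 1, Ada, 18), (Tai, Orion, 1, Gus, 15), (Tai, Orion, 1, Mo, 23), (Tai, Orion, 1, Vic, 14), (Vic, Orion, 14, Ada, 18), (Vic, Orion, 14, Gus, 15), (Vic, Orion, 14, Mo, 23), (Vic, Orion, 14, Tai, 1)}
Keep only column(s) cname2, pname (18 duplicate(s) eliminated): {(Ada, Omega), (Ada, Orion), (Fay, Omega), (Gus, Orion), (Kim, Omega), (Mo, Orion), (Tai, Orion), (Vic, Orion)}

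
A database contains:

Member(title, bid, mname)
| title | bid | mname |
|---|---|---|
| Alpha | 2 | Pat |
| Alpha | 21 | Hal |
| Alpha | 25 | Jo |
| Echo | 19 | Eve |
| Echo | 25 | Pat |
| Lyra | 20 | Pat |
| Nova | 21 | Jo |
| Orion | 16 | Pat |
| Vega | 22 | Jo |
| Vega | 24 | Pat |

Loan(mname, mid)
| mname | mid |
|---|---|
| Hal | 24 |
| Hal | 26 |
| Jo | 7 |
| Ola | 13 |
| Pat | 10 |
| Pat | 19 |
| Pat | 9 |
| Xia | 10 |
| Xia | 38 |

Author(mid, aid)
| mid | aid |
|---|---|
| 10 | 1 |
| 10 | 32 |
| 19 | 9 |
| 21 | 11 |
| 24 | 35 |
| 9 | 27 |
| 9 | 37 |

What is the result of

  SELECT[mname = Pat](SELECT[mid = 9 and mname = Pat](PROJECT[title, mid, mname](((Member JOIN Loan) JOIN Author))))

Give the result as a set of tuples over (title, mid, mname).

Joining Member and Loan on mname yields {(Alpha, 2, Pat, 10), (Alpha, 2, Pat, 19), (Alpha, 2, Pat, 9), (Alpha, 21, Hal, 24), (Alpha, 21, Hal, 26), (Alpha, 25, Jo, 7), (Echo, 25, Pat, 10), (Echo, 25, Pat, 19), (Echo, 25, Pat, 9), (Lyra, 20, Pat, 10), (Lyra, 20, Pat, 19), (Lyra, 20, Pat, 9), (Nova, 21, Jo, 7), (Orion, 16, Pat, 10), (Orion, 16, Pat, 19), (Orion, 16, Pat, 9), (Vega, 22, Jo, 7), (Vega, 24, Pat, 10), (Vega, 24, Pat, 19), (Vega, 24, Pat, 9)}.
Joining (Member JOIN Loan) and Author on mid yields {(Alpha, 2, Pat, 10, 1), (Alpha, 2, Pat, 10, 32), (Alpha, 2, Pat, 19, 9), (Alpha, 2, Pat, 9, 27), (Alpha, 2, Pat, 9, 37), (Alpha, 21, Hal, 24, 35), (Echo, 25, Pat, 10, 1), (Echo, 25, Pat, 10, 32), (Echo, 25, Pat, 19, 9), (Echo, 25, Pat, 9, 27), (Echo, 25, Pat, 9, 37), (Lyra, 20, Pat, 10, 1), (Lyra, 20, Pat, 10, 32), (Lyra, 20, Pat, 19, 9), (Lyra, 20, Pat, 9, 27), (Lyra, 20, Pat, 9, 37), (Orion, 16, Pat, 10, 1), (Orion, 16, Pat, 10, 32), (Orion, 16, Pat, 19, 9), (Orion, 16, Pat, 9, 27), (Orion, 16, Pat, 9, 37), (Vega, 24, Pat, 10, 1), (Vega, 24, Pat, 10, 32), (Vega, 24, Pat, 19, 9), (Vega, 24, Pat, 9, 27), (Vega, 24, Pat, 9, 37)}.
Projecting to title, mid, mname (10 duplicate(s) eliminated): {(Alpha, 10, Pat), (Alpha, 19, Pat), (Alpha, 24, Hal), (Alpha, 9, Pat), (Echo, 10, Pat), (Echo, 19, Pat), (Echo, 9, Pat), (Lyra, 10, Pat), (Lyra, 19, Pat), (Lyra, 9, Pat), (Orion, 10, Pat), (Orion, 19, Pat), (Orion, 9, Pat), (Vega, 10, Pat), (Vega, 19, Pat), (Vega, 9, Pat)}
Filtering on mid = 9 and mname = Pat leaves {(Alpha, 9, Pat), (Echo, 9, Pat), (Lyra, 9, Pat), (Orion, 9, Pat), (Vega, 9, Pat)}.
Filtering on mname = Pat leaves {(Alpha, 9, Pat), (Echo, 9, Pat), (Lyra, 9, Pat), (Orion, 9, Pat), (Vega, 9, Pat)}.

{(Alpha, 9, Pat), (Echo, 9, Pat), (Lyra, 9, Pat), (Orion, 9, Pat), (Vega, 9, Pat)}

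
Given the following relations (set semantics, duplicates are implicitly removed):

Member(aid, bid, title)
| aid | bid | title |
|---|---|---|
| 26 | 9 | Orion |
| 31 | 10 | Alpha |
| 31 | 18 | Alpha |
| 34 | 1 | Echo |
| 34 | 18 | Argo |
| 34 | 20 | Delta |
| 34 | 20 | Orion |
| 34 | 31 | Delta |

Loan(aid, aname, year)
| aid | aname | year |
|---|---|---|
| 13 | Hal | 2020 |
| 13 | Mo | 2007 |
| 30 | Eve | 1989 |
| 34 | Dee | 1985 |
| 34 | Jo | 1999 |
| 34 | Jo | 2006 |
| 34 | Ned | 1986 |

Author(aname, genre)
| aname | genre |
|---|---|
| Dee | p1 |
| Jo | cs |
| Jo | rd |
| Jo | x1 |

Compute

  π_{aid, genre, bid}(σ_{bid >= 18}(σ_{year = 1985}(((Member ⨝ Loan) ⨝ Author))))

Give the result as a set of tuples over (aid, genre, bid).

Joining Member and Loan on aid yields {(34, 1, Echo, Dee, 1985), (34, 1, Echo, Jo, 1999), (34, 1, Echo, Jo, 2006), (34, 1, Echo, Ned, 1986), (34, 18, Argo, Dee, 1985), (34, 18, Argo, Jo, 1999), (34, 18, Argo, Jo, 2006), (34, 18, Argo, Ned, 1986), (34, 20, Delta, Dee, 1985), (34, 20, Delta, Jo, 1999), (34, 20, Delta, Jo, 2006), (34, 20, Delta, Ned, 1986), (34, 20, Orion, Dee, 1985), (34, 20, Orion, Jo, 1999), (34, 20, Orion, Jo, 2006), (34, 20, Orion, Ned, 1986), (34, 31, Delta, Dee, 1985), (34, 31, Delta, Jo, 1999), (34, 31, Delta, Jo, 2006), (34, 31, Delta, Ned, 1986)}.
Joining (Member ⨝ Loan) and Author on aname yields {(34, 1, Echo, Dee, 1985, p1), (34, 1, Echo, Jo, 1999, cs), (34, 1, Echo, Jo, 1999, rd), (34, 1, Echo, Jo, 1999, x1), (34, 1, Echo, Jo, 2006, cs), (34, 1, Echo, Jo, 2006, rd), (34, 1, Echo, Jo, 2006, x1), (34, 18, Argo, Dee, 1985, p1), (34, 18, Argo, Jo, 1999, cs), (34, 18, Argo, Jo, 1999, rd), (34, 18, Argo, Jo, 1999, x1), (34, 18, Argo, Jo, 2006, cs), (34, 18, Argo, Jo, 2006, rd), (34, 18, Argo, Jo, 2006, x1), (34, 20, Delta, Dee, 1985, p1), (34, 20, Delta, Jo, 1999, cs), (34, 20, Delta, Jo, 1999, rd), (34, 20, Delta, Jo, 1999, x1), (34, 20, Delta, Jo, 2006, cs), (34, 20, Delta, Jo, 2006, rd), (34, 20, Delta, Jo, 2006, x1), (34, 20, Orion, Dee, 1985, p1), (34, 20, Orion, Jo, 1999, cs), (34, 20, Orion, Jo, 1999, rd), (34, 20, Orion, Jo, 1999, x1), (34, 20, Orion, Jo, 2006, cs), (34, 20, Orion, Jo, 2006, rd), (34, 20, Orion, Jo, 2006, x1), (34, 31, Delta, Dee, 1985, p1), (34, 31, Delta, Jo, 1999, cs), (34, 31, Delta, Jo, 1999, rd), (34, 31, Delta, Jo, 1999, x1), (34, 31, Delta, Jo, 2006, cs), (34, 31, Delta, Jo, 2006, rd), (34, 31, Delta, Jo, 2006, x1)}.
Apply σ_{year = 1985}; surviving tuples: {(34, 1, Echo, Dee, 1985, p1), (34, 18, Argo, Dee, 1985, p1), (34, 20, Delta, Dee, 1985, p1), (34, 20, Orion, Dee, 1985, p1), (34, 31, Delta, Dee, 1985, p1)}
Apply σ_{bid >= 18}; surviving tuples: {(34, 18, Argo, Dee, 1985, p1), (34, 20, Delta, Dee, 1985, p1), (34, 20, Orion, Dee, 1985, p1), (34, 31, Delta, Dee, 1985, p1)}
π[aid, genre, bid]: project onto (aid, genre, bid) (1 duplicate(s) eliminated) → {(34, p1, 18), (34, p1, 20), (34, p1, 31)}

{(34, p1, 18), (34, p1, 20), (34, p1, 31)}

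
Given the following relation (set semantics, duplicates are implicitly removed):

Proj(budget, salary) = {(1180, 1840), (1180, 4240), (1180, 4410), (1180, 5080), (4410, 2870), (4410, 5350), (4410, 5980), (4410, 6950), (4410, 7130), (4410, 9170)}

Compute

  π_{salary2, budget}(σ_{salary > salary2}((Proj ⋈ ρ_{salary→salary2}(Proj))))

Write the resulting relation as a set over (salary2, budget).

{(1840, 1180), (2870, 4410), (4240, 1180), (4410, 1180), (5350, 4410), (5980, 4410), (6950, 4410), (7130, 4410)}

ρ[salary→salary2]: schema becomes (budget, salary2); tuples unchanged.
Natural join on budget: {(1180, 1840, 1840), (1180, 1840, 4240), (1180, 1840, 4410), (1180, 1840, 5080), (1180, 4240, 1840), (1180, 4240, 4240), (1180, 4240, 4410), (1180, 4240, 5080), (1180, 4410, 1840), (1180, 4410, 4240), (1180, 4410, 4410), (1180, 4410, 5080), (1180, 5080, 1840), (1180, 5080, 4240), (1180, 5080, 4410), (1180, 5080, 5080), (4410, 2870, 2870), (4410, 2870, 5350), (4410, 2870, 5980), (4410, 2870, 6950), (4410, 2870, 7130), (4410, 2870, 9170), (4410, 5350, 2870), (4410, 5350, 5350), (4410, 5350, 5980), (4410, 5350, 6950), (4410, 5350, 7130), (4410, 5350, 9170), (4410, 5980, 2870), (4410, 5980, 5350), (4410, 5980, 5980), (4410, 5980, 6950), (4410, 5980, 7130), (4410, 5980, 9170), (4410, 6950, 2870), (4410, 6950, 5350), (4410, 6950, 5980), (4410, 6950, 6950), (4410, 6950, 7130), (4410, 6950, 9170), (4410, 7130, 2870), (4410, 7130, 5350), (4410, 7130, 5980), (4410, 7130, 6950), (4410, 7130, 7130), (4410, 7130, 9170), (4410, 9170, 2870), (4410, 9170, 5350), (4410, 9170, 5980), (4410, 9170, 6950), (4410, 9170, 7130), (4410, 9170, 9170)}
Apply σ_{salary > salary2}; surviving tuples: {(1180, 4240, 1840), (1180, 4410, 1840), (1180, 4410, 4240), (1180, 5080, 1840), (1180, 5080, 4240), (1180, 5080, 4410), (4410, 5350, 2870), (4410, 5980, 2870), (4410, 5980, 5350), (4410, 6950, 2870), (4410, 6950, 5350), (4410, 6950, 5980), (4410, 7130, 2870), (4410, 7130, 5350), (4410, 7130, 5980), (4410, 7130, 6950), (4410, 9170, 2870), (4410, 9170, 5350), (4410, 9170, 5980), (4410, 9170, 6950), (4410, 9170, 7130)}
π_{salary2, budget} gives {(1840, 1180), (2870, 4410), (4240, 1180), (4410, 1180), (5350, 4410), (5980, 4410), (6950, 4410), (7130, 4410)} (13 duplicate(s) eliminated).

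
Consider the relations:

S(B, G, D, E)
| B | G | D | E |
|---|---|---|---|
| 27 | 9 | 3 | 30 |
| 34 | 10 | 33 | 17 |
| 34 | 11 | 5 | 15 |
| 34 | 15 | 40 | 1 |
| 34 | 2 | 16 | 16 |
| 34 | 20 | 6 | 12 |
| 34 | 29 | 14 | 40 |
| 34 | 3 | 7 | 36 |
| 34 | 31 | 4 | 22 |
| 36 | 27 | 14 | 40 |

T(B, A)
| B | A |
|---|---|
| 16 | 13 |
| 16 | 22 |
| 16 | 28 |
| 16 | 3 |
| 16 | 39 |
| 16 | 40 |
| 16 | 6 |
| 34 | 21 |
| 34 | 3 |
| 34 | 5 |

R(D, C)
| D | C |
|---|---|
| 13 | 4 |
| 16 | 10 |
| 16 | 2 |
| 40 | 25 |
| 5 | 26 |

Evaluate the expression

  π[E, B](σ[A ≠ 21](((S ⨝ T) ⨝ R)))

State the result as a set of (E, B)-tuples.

{(1, 34), (15, 34), (16, 34)}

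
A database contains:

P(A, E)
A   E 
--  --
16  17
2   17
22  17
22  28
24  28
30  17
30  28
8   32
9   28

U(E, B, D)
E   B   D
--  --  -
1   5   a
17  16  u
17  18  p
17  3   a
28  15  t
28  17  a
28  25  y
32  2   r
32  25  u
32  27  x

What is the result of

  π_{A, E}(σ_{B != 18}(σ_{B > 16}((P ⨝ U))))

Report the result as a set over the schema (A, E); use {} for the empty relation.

Natural join on E: {(16, 17, 16, u), (16, 17, 18, p), (16, 17, 3, a), (2, 17, 16, u), (2, 17, 18, p), (2, 17, 3, a), (22, 17, 16, u), (22, 17, 18, p), (22, 17, 3, a), (22, 28, 15, t), (22, 28, 17, a), (22, 28, 25, y), (24, 28, 15, t), (24, 28, 17, a), (24, 28, 25, y), (30, 17, 16, u), (30, 17, 18, p), (30, 17, 3, a), (30, 28, 15, t), (30, 28, 17, a), (30, 28, 25, y), (8, 32, 2, r), (8, 32, 25, u), (8, 32, 27, x), (9, 28, 15, t), (9, 28, 17, a), (9, 28, 25, y)}
Apply σ_{B > 16}; surviving tuples: {(16, 17, 18, p), (2, 17, 18, p), (22, 17, 18, p), (22, 28, 17, a), (22, 28, 25, y), (24, 28, 17, a), (24, 28, 25, y), (30, 17, 18, p), (30, 28, 17, a), (30, 28, 25, y), (8, 32, 25, u), (8, 32, 27, x), (9, 28, 17, a), (9, 28, 25, y)}
Apply σ_{B != 18}; surviving tuples: {(22, 28, 17, a), (22, 28, 25, y), (24, 28, 17, a), (24, 28, 25, y), (30, 28, 17, a), (30, 28, 25, y), (8, 32, 25, u), (8, 32, 27, x), (9, 28, 17, a), (9, 28, 25, y)}
π[A, E]: project onto (A, E) (5 duplicate(s) eliminated) → {(22, 28), (24, 28), (30, 28), (8, 32), (9, 28)}

{(22, 28), (24, 28), (30, 28), (8, 32), (9, 28)}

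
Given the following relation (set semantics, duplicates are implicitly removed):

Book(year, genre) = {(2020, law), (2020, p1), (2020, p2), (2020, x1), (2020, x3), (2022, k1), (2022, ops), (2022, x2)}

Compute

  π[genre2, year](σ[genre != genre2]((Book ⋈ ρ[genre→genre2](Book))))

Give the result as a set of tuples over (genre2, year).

{(k1, 2022), (law, 2020), (ops, 2022), (p1, 2020), (p2, 2020), (x1, 2020), (x2, 2022), (x3, 2020)}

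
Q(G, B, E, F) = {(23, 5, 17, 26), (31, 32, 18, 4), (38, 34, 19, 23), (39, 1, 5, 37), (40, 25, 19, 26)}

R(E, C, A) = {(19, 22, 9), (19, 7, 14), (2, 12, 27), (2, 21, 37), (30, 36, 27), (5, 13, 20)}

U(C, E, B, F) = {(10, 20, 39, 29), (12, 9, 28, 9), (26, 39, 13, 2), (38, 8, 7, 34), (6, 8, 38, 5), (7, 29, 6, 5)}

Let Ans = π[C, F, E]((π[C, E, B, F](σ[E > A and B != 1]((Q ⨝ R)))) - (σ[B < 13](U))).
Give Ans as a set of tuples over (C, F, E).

{(22, 23, 19), (22, 26, 19), (7, 23, 19), (7, 26, 19)}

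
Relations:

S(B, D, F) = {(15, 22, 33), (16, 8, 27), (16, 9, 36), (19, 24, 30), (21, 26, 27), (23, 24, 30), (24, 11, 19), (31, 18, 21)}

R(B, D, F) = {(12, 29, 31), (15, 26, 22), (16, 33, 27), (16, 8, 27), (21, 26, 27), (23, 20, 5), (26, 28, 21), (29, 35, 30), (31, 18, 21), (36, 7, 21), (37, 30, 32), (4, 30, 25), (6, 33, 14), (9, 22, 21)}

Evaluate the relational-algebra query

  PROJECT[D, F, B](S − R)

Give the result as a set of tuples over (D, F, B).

{(11, 19, 24), (22, 33, 15), (24, 30, 19), (24, 30, 23), (9, 36, 16)}

Difference: {(15, 22, 33), (16, 8, 27), (16, 9, 36), (19, 24, 30), (21, 26, 27), (23, 24, 30), (24, 11, 19), (31, 18, 21)} with {(12, 29, 31), (15, 26, 22), (16, 33, 27), (16, 8, 27), (21, 26, 27), (23, 20, 5), (26, 28, 21), (29, 35, 30), (31, 18, 21), (36, 7, 21), (37, 30, 32), (4, 30, 25), (6, 33, 14), (9, 22, 21)} → {(15, 22, 33), (16, 9, 36), (19, 24, 30), (23, 24, 30), (24, 11, 19)}
π[D, F, B]: project onto (D, F, B) → {(11, 19, 24), (22, 33, 15), (24, 30, 19), (24, 30, 23), (9, 36, 16)}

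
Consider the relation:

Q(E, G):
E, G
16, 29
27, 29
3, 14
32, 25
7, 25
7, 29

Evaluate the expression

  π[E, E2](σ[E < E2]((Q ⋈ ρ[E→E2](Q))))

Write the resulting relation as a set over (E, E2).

ρ[E→E2]: schema becomes (E2, G); tuples unchanged.
Q ⋈ ρ[E→E2](Q) (natural join on G): {(16, 29, 16), (16, 29, 27), (16, 29, 7), (27, 29, 16), (27, 29, 27), (27, 29, 7), (3, 14, 3), (32, 25, 32), (32, 25, 7), (7, 25, 32), (7, 25, 7), (7, 29, 16), (7, 29, 27), (7, 29, 7)}
Filtering on E < E2 leaves {(16, 29, 27), (7, 25, 32), (7, 29, 16), (7, 29, 27)}.
Keep only column(s) E, E2: {(16, 27), (7, 16), (7, 27), (7, 32)}

{(16, 27), (7, 16), (7, 27), (7, 32)}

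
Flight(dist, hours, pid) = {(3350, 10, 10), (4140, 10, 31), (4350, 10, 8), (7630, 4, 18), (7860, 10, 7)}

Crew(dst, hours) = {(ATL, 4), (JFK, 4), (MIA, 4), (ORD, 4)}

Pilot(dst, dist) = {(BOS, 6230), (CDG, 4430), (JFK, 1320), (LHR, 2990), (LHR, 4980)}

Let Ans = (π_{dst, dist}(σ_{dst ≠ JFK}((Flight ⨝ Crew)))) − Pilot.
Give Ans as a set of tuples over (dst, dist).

Flight ⋈ Crew (natural join on hours): {(7630, 4, 18, ATL), (7630, 4, 18, JFK), (7630, 4, 18, MIA), (7630, 4, 18, ORD)}
Apply σ_{dst ≠ JFK}; surviving tuples: {(7630, 4, 18, ATL), (7630, 4, 18, MIA), (7630, 4, 18, ORD)}
Projecting to dst, dist: {(ATL, 7630), (MIA, 7630), (ORD, 7630)}
Difference: {(ATL, 7630), (MIA, 7630), (ORD, 7630)} with {(BOS, 6230), (CDG, 4430), (JFK, 1320), (LHR, 2990), (LHR, 4980)} → {(ATL, 7630), (MIA, 7630), (ORD, 7630)}

{(ATL, 7630), (MIA, 7630), (ORD, 7630)}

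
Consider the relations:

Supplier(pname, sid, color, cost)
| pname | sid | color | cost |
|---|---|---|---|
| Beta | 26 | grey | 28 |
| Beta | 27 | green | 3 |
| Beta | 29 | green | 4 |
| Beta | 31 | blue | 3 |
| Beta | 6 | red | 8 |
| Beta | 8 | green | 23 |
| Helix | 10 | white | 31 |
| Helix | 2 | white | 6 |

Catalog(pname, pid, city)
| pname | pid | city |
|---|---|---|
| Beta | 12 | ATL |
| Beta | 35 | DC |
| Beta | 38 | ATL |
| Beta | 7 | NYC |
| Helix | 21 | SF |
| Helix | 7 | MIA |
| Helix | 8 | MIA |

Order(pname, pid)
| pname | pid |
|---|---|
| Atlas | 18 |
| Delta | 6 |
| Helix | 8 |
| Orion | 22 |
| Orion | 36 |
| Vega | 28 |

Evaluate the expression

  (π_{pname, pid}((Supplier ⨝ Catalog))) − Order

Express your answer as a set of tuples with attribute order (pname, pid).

Joining Supplier and Catalog on pname yields {(Beta, 26, grey, 28, 12, ATL), (Beta, 26, grey, 28, 35, DC), (Beta, 26, grey, 28, 38, ATL), (Beta, 26, grey, 28, 7, NYC), (Beta, 27, green, 3, 12, ATL), (Beta, 27, green, 3, 35, DC), (Beta, 27, green, 3, 38, ATL), (Beta, 27, green, 3, 7, NYC), (Beta, 29, green, 4, 12, ATL), (Beta, 29, green, 4, 35, DC), (Beta, 29, green, 4, 38, ATL), (Beta, 29, green, 4, 7, NYC), (Beta, 31, blue, 3, 12, ATL), (Beta, 31, blue, 3, 35, DC), (Beta, 31, blue, 3, 38, ATL), (Beta, 31, blue, 3, 7, NYC), (Beta, 6, red, 8, 12, ATL), (Beta, 6, red, 8, 35, DC), (Beta, 6, red, 8, 38, ATL), (Beta, 6, red, 8, 7, NYC), (Beta, 8, green, 23, 12, ATL), (Beta, 8, green, 23, 35, DC), (Beta, 8, green, 23, 38, ATL), (Beta, 8, green, 23, 7, NYC), (Helix, 10, white, 31, 21, SF), (Helix, 10, white, 31, 7, MIA), (Helix, 10, white, 31, 8, MIA), (Helix, 2, white, 6, 21, SF), (Helix, 2, white, 6, 7, MIA), (Helix, 2, white, 6, 8, MIA)}.
π_{pname, pid} gives {(Beta, 12), (Beta, 35), (Beta, 38), (Beta, 7), (Helix, 21), (Helix, 7), (Helix, 8)} (23 duplicate(s) eliminated).
Set difference of the two operands is {(Beta, 12), (Beta, 35), (Beta, 38), (Beta, 7), (Helix, 21), (Helix, 7)}.

{(Beta, 12), (Beta, 35), (Beta, 38), (Beta, 7), (Helix, 21), (Helix, 7)}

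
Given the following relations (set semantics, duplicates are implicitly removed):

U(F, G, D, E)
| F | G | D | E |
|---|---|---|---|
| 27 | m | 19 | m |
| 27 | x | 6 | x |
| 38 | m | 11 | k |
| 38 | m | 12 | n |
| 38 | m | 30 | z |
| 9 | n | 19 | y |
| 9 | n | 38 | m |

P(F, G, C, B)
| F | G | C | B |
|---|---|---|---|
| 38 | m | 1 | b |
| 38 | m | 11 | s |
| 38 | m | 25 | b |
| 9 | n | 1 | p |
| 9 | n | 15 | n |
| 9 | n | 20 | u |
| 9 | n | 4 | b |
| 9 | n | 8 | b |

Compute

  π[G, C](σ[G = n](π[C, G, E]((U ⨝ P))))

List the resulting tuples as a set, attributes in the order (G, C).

{(n, 1), (n, 15), (n, 20), (n, 4), (n, 8)}

U ⋈ P (natural join on F, G): {(38, m, 11, k, 1, b), (38, m, 11, k, 11, s), (38, m, 11, k, 25, b), (38, m, 12, n, 1, b), (38, m, 12, n, 11, s), (38, m, 12, n, 25, b), (38, m, 30, z, 1, b), (38, m, 30, z, 11, s), (38, m, 30, z, 25, b), (9, n, 19, y, 1, p), (9, n, 19, y, 15, n), (9, n, 19, y, 20, u), (9, n, 19, y, 4, b), (9, n, 19, y, 8, b), (9, n, 38, m, 1, p), (9, n, 38, m, 15, n), (9, n, 38, m, 20, u), (9, n, 38, m, 4, b), (9, n, 38, m, 8, b)}
Projecting to C, G, E: {(1, m, k), (1, m, n), (1, m, z), (1, n, m), (1, n, y), (11, m, k), (11, m, n), (11, m, z), (15, n, m), (15, n, y), (20, n, m), (20, n, y), (25, m, k), (25, m, n), (25, m, z), (4, n, m), (4, n, y), (8, n, m), (8, n, y)}
Apply σ_{G = n}; surviving tuples: {(1, n, m), (1, n, y), (15, n, m), (15, n, y), (20, n, m), (20, n, y), (4, n, m), (4, n, y), (8, n, m), (8, n, y)}
Projecting to G, C (5 duplicate(s) eliminated): {(n, 1), (n, 15), (n, 20), (n, 4), (n, 8)}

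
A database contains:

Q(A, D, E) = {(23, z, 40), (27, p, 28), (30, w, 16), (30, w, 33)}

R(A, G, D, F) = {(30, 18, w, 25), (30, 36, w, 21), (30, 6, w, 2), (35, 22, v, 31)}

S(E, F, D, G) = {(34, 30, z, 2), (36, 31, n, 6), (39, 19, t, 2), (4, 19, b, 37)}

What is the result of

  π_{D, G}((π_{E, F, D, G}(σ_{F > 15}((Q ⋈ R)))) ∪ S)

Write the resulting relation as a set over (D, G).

{(b, 37), (n, 6), (t, 2), (w, 18), (w, 36), (z, 2)}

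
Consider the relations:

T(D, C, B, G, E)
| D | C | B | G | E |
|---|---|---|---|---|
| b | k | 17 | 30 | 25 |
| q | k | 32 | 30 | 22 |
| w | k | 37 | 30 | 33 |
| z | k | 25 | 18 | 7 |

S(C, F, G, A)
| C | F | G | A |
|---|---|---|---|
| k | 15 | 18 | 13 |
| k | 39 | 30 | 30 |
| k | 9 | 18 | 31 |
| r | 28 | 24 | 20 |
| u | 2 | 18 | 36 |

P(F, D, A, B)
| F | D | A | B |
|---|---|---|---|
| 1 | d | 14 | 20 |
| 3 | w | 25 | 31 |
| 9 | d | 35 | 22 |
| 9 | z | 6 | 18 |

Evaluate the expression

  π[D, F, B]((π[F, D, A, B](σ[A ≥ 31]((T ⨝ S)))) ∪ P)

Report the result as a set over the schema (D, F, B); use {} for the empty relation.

T ⋈ S (natural join on C, G): {(b, k, 17, 30, 25, 39, 30), (q, k, 32, 30, 22, 39, 30), (w, k, 37, 30, 33, 39, 30), (z, k, 25, 18, 7, 15, 13), (z, k, 25, 18, 7, 9, 31)}
σ[A ≥ 31]: keep tuples satisfying A ≥ 31 → {(z, k, 25, 18, 7, 9, 31)}
π[F, D, A, B]: project onto (F, D, A, B) → {(9, z, 31, 25)}
Taking the union: {(1, d, 14, 20), (3, w, 25, 31), (9, d, 35, 22), (9, z, 31, 25), (9, z, 6, 18)}
π[D, F, B]: project onto (D, F, B) → {(d, 1, 20), (d, 9, 22), (w, 3, 31), (z, 9, 18), (z, 9, 25)}

{(d, 1, 20), (d, 9, 22), (w, 3, 31), (z, 9, 18), (z, 9, 25)}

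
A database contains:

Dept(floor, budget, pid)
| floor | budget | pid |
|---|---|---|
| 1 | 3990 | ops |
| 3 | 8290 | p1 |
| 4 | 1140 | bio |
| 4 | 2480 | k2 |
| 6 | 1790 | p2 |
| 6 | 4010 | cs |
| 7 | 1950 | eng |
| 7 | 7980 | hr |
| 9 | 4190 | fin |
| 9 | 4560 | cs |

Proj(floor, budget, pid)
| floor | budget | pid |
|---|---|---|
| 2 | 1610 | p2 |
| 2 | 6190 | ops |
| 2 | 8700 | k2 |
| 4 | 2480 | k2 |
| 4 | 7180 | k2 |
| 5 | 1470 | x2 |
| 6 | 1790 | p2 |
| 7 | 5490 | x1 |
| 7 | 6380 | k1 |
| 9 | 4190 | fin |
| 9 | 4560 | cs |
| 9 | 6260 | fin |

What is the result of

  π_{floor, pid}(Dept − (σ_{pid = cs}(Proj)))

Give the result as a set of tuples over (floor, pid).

{(1, ops), (3, p1), (4, bio), (4, k2), (6, cs), (6, p2), (7, eng), (7, hr), (9, fin)}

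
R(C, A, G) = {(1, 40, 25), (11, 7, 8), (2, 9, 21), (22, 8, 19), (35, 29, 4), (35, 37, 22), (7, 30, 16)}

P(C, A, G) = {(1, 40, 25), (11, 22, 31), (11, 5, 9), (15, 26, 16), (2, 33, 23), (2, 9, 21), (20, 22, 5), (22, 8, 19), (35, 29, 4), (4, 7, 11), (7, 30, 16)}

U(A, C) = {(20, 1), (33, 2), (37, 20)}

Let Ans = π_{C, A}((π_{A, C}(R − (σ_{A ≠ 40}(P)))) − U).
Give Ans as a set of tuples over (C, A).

{(1, 40), (11, 7), (35, 37)}

Selection A ≠ 40: {(11, 22, 31), (11, 5, 9), (15, 26, 16), (2, 33, 23), (2, 9, 21), (20, 22, 5), (22, 8, 19), (35, 29, 4), (4, 7, 11), (7, 30, 16)}
Taking the difference: {(1, 40, 25), (11, 7, 8), (35, 37, 22)}
π_{A, C} gives {(37, 35), (40, 1), (7, 11)}.
Taking the difference: {(37, 35), (40, 1), (7, 11)}
π_{C, A} gives {(1, 40), (11, 7), (35, 37)}.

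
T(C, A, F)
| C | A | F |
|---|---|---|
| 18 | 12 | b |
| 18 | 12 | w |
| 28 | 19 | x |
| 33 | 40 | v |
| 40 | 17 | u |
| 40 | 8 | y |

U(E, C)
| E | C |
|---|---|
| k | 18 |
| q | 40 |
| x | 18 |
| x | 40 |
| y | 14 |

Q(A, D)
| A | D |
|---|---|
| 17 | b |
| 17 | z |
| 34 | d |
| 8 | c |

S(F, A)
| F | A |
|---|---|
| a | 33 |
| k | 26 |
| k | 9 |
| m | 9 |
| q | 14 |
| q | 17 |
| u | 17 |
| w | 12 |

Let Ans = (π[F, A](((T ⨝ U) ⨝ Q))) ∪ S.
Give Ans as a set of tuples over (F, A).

Natural join on C: {(18, 12, b, k), (18, 12, b, x), (18, 12, w, k), (18, 12, w, x), (40, 17, u, q), (40, 17, u, x), (40, 8, y, q), (40, 8, y, x)}
Natural join on A: {(40, 17, u, q, b), (40, 17, u, q, z), (40, 17, u, x, b), (40, 17, u, x, z), (40, 8, y, q, c), (40, 8, y, x, c)}
Projecting to F, A (4 duplicate(s) eliminated): {(u, 17), (y, 8)}
Taking the union: {(a, 33), (k, 26), (k, 9), (m, 9), (q, 14), (q, 17), (u, 17), (w, 12), (y, 8)}

{(a, 33), (k, 26), (k, 9), (m, 9), (q, 14), (q, 17), (u, 17), (w, 12), (y, 8)}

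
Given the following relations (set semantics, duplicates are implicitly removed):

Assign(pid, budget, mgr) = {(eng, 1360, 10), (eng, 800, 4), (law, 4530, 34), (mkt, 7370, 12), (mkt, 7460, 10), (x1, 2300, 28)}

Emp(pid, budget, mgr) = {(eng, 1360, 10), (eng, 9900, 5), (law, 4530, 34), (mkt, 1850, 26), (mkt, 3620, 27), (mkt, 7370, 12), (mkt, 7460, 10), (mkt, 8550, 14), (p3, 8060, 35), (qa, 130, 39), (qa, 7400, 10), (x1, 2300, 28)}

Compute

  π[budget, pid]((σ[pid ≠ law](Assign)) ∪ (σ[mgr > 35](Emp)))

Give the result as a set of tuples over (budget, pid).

σ[pid ≠ law]: keep tuples satisfying pid ≠ law → {(eng, 1360, 10), (eng, 800, 4), (mkt, 7370, 12), (mkt, 7460, 10), (x1, 2300, 28)}
σ[mgr > 35]: keep tuples satisfying mgr > 35 → {(qa, 130, 39)}
Union: {(eng, 1360, 10), (eng, 800, 4), (mkt, 7370, 12), (mkt, 7460, 10), (x1, 2300, 28)} with {(qa, 130, 39)} → {(eng, 1360, 10), (eng, 800, 4), (mkt, 7370, 12), (mkt, 7460, 10), (qa, 130, 39), (x1, 2300, 28)}
Projecting to budget, pid: {(130, qa), (1360, eng), (2300, x1), (7370, mkt), (7460, mkt), (800, eng)}

{(130, qa), (1360, eng), (2300, x1), (7370, mkt), (7460, mkt), (800, eng)}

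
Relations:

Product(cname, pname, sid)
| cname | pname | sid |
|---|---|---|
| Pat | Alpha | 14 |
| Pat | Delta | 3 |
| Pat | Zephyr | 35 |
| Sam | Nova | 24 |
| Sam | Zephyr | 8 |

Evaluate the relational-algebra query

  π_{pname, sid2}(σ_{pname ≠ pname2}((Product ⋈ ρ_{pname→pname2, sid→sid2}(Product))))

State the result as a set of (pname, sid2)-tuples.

{(Alpha, 3), (Alpha, 35), (Delta, 14), (Delta, 35), (Nova, 8), (Zephyr, 14), (Zephyr, 24), (Zephyr, 3)}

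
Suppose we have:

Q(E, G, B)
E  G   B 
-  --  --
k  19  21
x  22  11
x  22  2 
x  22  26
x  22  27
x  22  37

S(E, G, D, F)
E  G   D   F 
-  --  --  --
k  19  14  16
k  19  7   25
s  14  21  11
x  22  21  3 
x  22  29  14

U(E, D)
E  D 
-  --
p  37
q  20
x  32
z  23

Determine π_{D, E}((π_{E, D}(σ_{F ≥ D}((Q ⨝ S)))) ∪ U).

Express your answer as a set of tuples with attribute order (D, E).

{(14, k), (20, q), (23, z), (32, x), (37, p), (7, k)}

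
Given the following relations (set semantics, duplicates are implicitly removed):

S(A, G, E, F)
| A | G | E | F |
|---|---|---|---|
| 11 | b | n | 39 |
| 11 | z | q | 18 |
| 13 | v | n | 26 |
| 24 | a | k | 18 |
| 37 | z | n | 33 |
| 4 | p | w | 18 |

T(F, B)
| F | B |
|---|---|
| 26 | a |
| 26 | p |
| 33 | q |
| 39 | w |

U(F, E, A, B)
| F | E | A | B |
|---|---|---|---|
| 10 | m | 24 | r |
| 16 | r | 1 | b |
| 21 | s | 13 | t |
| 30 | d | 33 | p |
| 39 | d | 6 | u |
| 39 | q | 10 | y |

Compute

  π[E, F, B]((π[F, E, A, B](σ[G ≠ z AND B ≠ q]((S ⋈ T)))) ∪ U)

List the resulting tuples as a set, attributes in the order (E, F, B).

{(d, 30, p), (d, 39, u), (m, 10, r), (n, 26, a), (n, 26, p), (n, 39, w), (q, 39, y), (r, 16, b), (s, 21, t)}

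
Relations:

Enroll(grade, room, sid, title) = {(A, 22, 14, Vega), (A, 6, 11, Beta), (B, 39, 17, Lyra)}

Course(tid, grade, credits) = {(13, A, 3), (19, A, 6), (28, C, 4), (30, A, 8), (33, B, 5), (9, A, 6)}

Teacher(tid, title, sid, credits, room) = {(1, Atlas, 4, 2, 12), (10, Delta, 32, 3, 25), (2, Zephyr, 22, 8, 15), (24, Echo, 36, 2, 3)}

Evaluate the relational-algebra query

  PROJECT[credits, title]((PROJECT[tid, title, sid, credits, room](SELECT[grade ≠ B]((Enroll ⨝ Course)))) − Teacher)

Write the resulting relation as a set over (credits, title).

Enroll ⋈ Course (natural join on grade): {(A, 22, 14, Vega, 13, 3), (A, 22, 14, Vega, 19, 6), (A, 22, 14, Vega, 30, 8), (A, 22, 14, Vega, 9, 6), (A, 6, 11, Beta, 13, 3), (A, 6, 11, Beta, 19, 6), (A, 6, 11, Beta, 30, 8), (A, 6, 11, Beta, 9, 6), (B, 39, 17, Lyra, 33, 5)}
Selection grade ≠ B: {(A, 22, 14, Vega, 13, 3), (A, 22, 14, Vega, 19, 6), (A, 22, 14, Vega, 30, 8), (A, 22, 14, Vega, 9, 6), (A, 6, 11, Beta, 13, 3), (A, 6, 11, Beta, 19, 6), (A, 6, 11, Beta, 30, 8), (A, 6, 11, Beta, 9, 6)}
π_{tid, title, sid, credits, room} gives {(13, Beta, 11, 3, 6), (13, Vega, 14, 3, 22), (19, Beta, 11, 6, 6), (19, Vega, 14, 6, 22), (30, Beta, 11, 8, 6), (30, Vega, 14, 8, 22), (9, Beta, 11, 6, 6), (9, Vega, 14, 6, 22)}.
Taking the difference: {(13, Beta, 11, 3, 6), (13, Vega, 14, 3, 22), (19, Beta, 11, 6, 6), (19, Vega, 14, 6, 22), (30, Beta, 11, 8, 6), (30, Vega, 14, 8, 22), (9, Beta, 11, 6, 6), (9, Vega, 14, 6, 22)}
π_{credits, title} gives {(3, Beta), (3, Vega), (6, Beta), (6, Vega), (8, Beta), (8, Vega)} (2 duplicate(s) eliminated).

{(3, Beta), (3, Vega), (6, Beta), (6, Vega), (8, Beta), (8, Vega)}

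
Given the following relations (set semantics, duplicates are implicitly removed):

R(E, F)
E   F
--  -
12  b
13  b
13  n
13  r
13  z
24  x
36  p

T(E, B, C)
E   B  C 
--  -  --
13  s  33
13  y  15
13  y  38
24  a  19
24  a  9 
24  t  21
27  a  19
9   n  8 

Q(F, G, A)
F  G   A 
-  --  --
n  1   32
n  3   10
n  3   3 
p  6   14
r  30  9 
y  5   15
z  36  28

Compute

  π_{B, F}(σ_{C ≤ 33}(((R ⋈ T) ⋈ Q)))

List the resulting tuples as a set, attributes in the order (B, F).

Joining R and T on E yields {(13, b, s, 33), (13, b, y, 15), (13, b, y, 38), (13, n, s, 33), (13, n, y, 15), (13, n, y, 38), (13, r, s, 33), (13, r, y, 15), (13, r, y, 38), (13, z, s, 33), (13, z, y, 15), (13, z, y, 38), (24, x, a, 19), (24, x, a, 9), (24, x, t, 21)}.
Joining (R ⋈ T) and Q on F yields {(13, n, s, 33, 1, 32), (13, n, s, 33, 3, 10), (13, n, s, 33, 3, 3), (13, n, y, 15, 1, 32), (13, n, y, 15, 3, 10), (13, n, y, 15, 3, 3), (13, n, y, 38, 1, 32), (13, n, y, 38, 3, 10), (13, n, y, 38, 3, 3), (13, r, s, 33, 30, 9), (13, r, y, 15, 30, 9), (13, r, y, 38, 30, 9), (13, z, s, 33, 36, 28), (13, z, y, 15, 36, 28), (13, z, y, 38, 36, 28)}.
Selection C ≤ 33: {(13, n, s, 33, 1, 32), (13, n, s, 33, 3, 10), (13, n, s, 33, 3, 3), (13, n, y, 15, 1, 32), (13, n, y, 15, 3, 10), (13, n, y, 15, 3, 3), (13, r, s, 33, 30, 9), (13, r, y, 15, 30, 9), (13, z, s, 33, 36, 28), (13, z, y, 15, 36, 28)}
Keep only column(s) B, F (4 duplicate(s) eliminated): {(s, n), (s, r), (s, z), (y, n), (y, r), (y, z)}

{(s, n), (s, r), (s, z), (y, n), (y, r), (y, z)}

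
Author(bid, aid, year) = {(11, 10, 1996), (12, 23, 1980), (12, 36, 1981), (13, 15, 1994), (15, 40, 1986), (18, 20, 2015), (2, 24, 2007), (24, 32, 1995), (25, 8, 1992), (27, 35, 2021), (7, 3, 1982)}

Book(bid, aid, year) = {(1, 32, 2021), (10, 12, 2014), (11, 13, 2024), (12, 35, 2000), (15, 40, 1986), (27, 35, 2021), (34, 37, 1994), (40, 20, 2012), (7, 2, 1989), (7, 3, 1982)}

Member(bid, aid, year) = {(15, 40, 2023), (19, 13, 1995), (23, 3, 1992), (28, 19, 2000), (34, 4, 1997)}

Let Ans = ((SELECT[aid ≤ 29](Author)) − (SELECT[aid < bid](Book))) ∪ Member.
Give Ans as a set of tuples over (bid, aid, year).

σ[aid ≤ 29]: keep tuples satisfying aid ≤ 29 → {(11, 10, 1996), (12, 23, 1980), (13, 15, 1994), (18, 20, 2015), (2, 24, 2007), (25, 8, 1992), (7, 3, 1982)}
σ[aid < bid]: keep tuples satisfying aid < bid → {(40, 20, 2012), (7, 2, 1989), (7, 3, 1982)}
Taking the difference: {(11, 10, 1996), (12, 23, 1980), (13, 15, 1994), (18, 20, 2015), (2, 24, 2007), (25, 8, 1992)}
Taking the union: {(11, 10, 1996), (12, 23, 1980), (13, 15, 1994), (15, 40, 2023), (18, 20, 2015), (19, 13, 1995), (2, 24, 2007), (23, 3, 1992), (25, 8, 1992), (28, 19, 2000), (34, 4, 1997)}

{(11, 10, 1996), (12, 23, 1980), (13, 15, 1994), (15, 40, 2023), (18, 20, 2015), (19, 13, 1995), (2, 24, 2007), (23, 3, 1992), (25, 8, 1992), (28, 19, 2000), (34, 4, 1997)}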